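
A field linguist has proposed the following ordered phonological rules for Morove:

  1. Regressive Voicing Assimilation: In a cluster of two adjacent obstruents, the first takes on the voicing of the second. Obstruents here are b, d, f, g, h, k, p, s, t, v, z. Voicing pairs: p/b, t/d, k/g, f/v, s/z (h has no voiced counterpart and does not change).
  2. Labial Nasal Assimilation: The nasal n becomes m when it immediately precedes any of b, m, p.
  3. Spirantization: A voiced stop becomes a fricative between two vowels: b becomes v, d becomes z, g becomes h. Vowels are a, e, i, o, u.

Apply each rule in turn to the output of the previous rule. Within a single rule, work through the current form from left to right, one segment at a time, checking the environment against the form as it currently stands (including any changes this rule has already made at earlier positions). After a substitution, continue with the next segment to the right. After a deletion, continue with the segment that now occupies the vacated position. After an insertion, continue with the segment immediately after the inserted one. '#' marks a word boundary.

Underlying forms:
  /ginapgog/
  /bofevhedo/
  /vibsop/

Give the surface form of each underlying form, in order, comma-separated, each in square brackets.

[ginabgog], [bofefhezo], [vipsop]

/ginapgog/:
  1 Regressive Voicing Assimilation: [ginapgog] → [ginabgog]
  2 Labial Nasal Assimilation: no change — [ginabgog]
  3 Spirantization: no change — [ginabgog]
/bofevhedo/:
  1 Regressive Voicing Assimilation: [bofevhedo] → [bofefhedo]
  2 Labial Nasal Assimilation: no change — [bofefhedo]
  3 Spirantization: [bofefhedo] → [bofefhezo]
/vibsop/:
  1 Regressive Voicing Assimilation: [vibsop] → [vipsop]
  2 Labial Nasal Assimilation: no change — [vipsop]
  3 Spirantization: no change — [vipsop]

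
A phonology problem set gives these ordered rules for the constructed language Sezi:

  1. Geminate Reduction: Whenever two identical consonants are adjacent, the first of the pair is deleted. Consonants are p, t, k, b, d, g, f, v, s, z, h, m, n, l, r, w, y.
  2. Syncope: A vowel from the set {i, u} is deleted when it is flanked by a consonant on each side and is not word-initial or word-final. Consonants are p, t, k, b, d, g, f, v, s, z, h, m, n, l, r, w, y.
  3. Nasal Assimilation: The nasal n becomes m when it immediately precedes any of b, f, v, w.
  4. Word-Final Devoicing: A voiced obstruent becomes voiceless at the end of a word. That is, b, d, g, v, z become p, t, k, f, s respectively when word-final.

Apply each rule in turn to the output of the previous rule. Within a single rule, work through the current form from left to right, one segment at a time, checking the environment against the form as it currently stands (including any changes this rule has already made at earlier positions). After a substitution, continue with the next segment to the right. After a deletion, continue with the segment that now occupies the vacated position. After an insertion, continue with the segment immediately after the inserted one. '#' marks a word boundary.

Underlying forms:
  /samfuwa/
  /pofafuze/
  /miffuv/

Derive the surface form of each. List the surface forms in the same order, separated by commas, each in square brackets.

[samfwa], [pofafze], [mff]

/samfuwa/:
  1 Geminate Reduction: no change — [samfuwa]
  2 Syncope: [samfuwa] → [samfwa]
  3 Nasal Assimilation: no change — [samfwa]
  4 Word-Final Devoicing: no change — [samfwa]
/pofafuze/:
  1 Geminate Reduction: no change — [pofafuze]
  2 Syncope: [pofafuze] → [pofafze]
  3 Nasal Assimilation: no change — [pofafze]
  4 Word-Final Devoicing: no change — [pofafze]
/miffuv/:
  1 Geminate Reduction: [miffuv] → [mifuv]
  2 Syncope: [mifuv] → [mfv]
  3 Nasal Assimilation: no change — [mfv]
  4 Word-Final Devoicing: [mfv] → [mff]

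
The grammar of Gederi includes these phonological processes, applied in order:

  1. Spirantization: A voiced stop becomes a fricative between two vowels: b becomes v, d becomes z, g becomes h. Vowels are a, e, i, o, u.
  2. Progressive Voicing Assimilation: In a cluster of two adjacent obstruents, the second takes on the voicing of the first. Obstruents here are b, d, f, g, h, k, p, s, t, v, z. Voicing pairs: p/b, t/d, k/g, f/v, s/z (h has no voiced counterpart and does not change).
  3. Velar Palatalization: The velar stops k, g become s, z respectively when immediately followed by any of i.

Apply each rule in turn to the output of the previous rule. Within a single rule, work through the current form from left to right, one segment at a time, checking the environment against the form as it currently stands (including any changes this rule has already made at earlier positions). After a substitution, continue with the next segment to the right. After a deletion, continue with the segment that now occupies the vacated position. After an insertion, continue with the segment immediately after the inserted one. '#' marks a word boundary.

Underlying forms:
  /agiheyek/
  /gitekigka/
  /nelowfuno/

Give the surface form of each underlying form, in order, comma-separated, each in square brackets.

[ahiheyek], [zitesigga], [nelowfuno]

/agiheyek/:
  1 Spirantization: [agiheyek] → [ahiheyek]
  2 Progressive Voicing Assimilation: no change — [ahiheyek]
  3 Velar Palatalization: no change — [ahiheyek]
/gitekigka/:
  1 Spirantization: no change — [gitekigka]
  2 Progressive Voicing Assimilation: [gitekigka] → [gitekigga]
  3 Velar Palatalization: [gitekigga] → [zitesigga]
/nelowfuno/:
  1 Spirantization: no change — [nelowfuno]
  2 Progressive Voicing Assimilation: no change — [nelowfuno]
  3 Velar Palatalization: no change — [nelowfuno]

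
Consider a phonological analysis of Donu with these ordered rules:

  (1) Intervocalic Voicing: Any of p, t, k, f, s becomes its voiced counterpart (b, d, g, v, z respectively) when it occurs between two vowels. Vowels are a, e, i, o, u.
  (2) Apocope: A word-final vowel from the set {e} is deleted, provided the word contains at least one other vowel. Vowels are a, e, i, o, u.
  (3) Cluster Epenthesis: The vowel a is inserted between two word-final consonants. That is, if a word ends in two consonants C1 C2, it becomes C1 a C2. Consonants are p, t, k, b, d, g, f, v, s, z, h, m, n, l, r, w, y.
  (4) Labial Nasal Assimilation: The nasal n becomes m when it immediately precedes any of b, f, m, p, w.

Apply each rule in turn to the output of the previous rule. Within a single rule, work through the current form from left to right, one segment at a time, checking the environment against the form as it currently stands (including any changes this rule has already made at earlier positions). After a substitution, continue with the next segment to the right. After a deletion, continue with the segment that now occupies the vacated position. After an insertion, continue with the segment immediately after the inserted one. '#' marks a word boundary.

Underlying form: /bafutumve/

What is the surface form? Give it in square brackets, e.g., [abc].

[bavudumav]

(1) Intervocalic Voicing: [bafutumve] → [bavudumve]
(2) Apocope: [bavudumve] → [bavudumv]
(3) Cluster Epenthesis: [bavudumv] → [bavudumav]
(4) Labial Nasal Assimilation: no change — [bavudumav]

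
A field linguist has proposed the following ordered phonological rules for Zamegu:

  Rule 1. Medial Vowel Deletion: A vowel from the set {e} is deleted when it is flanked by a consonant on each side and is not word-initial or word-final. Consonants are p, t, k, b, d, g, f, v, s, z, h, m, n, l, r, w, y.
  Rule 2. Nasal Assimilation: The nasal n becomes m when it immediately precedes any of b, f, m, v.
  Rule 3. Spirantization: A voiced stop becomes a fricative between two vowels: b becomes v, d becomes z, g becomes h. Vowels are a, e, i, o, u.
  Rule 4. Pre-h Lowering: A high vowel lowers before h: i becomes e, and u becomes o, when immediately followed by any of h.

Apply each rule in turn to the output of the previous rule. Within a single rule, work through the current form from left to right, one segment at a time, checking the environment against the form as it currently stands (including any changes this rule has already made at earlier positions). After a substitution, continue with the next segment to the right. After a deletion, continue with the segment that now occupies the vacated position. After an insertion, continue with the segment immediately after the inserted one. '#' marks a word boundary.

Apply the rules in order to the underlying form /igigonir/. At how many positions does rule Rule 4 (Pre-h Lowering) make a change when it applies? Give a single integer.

Rule 1 Medial Vowel Deletion: no change — [igigonir]
Rule 2 Nasal Assimilation: no change — [igigonir]
Rule 3 Spirantization: [igigonir] → [ihihonir]
Rule 4 Pre-h Lowering: [ihihonir] → [ehehonir]
Rule Rule 4 changed 2 position(s).

2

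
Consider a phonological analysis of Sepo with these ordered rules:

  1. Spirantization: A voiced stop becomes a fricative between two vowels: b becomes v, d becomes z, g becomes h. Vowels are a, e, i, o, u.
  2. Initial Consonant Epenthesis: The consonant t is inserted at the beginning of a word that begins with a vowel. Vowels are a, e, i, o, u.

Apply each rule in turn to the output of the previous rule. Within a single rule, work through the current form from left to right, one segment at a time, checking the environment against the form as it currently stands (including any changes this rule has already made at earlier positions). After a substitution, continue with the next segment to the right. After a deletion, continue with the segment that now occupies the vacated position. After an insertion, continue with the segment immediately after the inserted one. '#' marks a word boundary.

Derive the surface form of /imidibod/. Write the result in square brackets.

[timizivod]

1 Spirantization: [imidibod] → [imizivod]
2 Initial Consonant Epenthesis: [imizivod] → [timizivod]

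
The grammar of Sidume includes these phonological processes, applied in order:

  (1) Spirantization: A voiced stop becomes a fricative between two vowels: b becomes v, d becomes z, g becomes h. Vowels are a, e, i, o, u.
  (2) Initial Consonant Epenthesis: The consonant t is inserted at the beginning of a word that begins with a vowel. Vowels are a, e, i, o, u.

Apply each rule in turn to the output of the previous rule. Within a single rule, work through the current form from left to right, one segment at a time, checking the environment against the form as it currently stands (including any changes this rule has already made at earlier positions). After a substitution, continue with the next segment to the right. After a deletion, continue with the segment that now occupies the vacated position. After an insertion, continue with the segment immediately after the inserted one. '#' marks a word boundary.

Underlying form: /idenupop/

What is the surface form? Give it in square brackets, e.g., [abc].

(1) Spirantization: [idenupop] → [izenupop]
(2) Initial Consonant Epenthesis: [izenupop] → [tizenupop]

[tizenupop]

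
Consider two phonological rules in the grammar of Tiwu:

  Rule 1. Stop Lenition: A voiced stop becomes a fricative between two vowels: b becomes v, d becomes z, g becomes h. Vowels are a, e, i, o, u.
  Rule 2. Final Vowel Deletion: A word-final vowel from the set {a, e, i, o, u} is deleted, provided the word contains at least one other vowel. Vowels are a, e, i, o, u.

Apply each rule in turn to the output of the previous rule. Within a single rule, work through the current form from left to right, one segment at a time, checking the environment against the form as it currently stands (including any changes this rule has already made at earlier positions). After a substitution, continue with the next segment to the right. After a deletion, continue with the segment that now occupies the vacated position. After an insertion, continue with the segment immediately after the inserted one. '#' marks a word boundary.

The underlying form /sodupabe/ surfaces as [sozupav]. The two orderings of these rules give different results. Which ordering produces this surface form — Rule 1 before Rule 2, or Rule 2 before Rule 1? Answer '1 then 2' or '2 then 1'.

Order 1 then 2:
  1 Stop Lenition: [sodupabe] → [sozupave]
  2 Final Vowel Deletion: [sozupave] → [sozupav]
  result: [sozupav]
Order 2 then 1:
  2 Final Vowel Deletion: [sodupabe] → [sodupab]
  1 Stop Lenition: [sodupab] → [sozupab]
  result: [sozupab]

1 then 2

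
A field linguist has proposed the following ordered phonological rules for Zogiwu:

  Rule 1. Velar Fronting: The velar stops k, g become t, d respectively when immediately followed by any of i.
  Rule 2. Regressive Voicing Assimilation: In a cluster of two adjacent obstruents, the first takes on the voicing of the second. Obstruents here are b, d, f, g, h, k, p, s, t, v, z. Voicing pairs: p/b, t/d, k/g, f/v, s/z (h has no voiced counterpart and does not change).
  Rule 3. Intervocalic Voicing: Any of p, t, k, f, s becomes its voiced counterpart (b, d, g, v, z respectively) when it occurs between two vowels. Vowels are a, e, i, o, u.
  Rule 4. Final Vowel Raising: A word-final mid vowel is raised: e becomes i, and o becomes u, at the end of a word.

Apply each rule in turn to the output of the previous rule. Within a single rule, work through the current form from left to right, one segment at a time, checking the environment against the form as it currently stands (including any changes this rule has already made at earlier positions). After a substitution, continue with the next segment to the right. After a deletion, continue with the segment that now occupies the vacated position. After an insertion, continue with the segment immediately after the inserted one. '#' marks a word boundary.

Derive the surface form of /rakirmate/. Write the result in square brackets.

Rule 1 Velar Fronting: [rakirmate] → [ratirmate]
Rule 2 Regressive Voicing Assimilation: no change — [ratirmate]
Rule 3 Intervocalic Voicing: [ratirmate] → [radirmade]
Rule 4 Final Vowel Raising: [radirmade] → [radirmadi]

[radirmadi]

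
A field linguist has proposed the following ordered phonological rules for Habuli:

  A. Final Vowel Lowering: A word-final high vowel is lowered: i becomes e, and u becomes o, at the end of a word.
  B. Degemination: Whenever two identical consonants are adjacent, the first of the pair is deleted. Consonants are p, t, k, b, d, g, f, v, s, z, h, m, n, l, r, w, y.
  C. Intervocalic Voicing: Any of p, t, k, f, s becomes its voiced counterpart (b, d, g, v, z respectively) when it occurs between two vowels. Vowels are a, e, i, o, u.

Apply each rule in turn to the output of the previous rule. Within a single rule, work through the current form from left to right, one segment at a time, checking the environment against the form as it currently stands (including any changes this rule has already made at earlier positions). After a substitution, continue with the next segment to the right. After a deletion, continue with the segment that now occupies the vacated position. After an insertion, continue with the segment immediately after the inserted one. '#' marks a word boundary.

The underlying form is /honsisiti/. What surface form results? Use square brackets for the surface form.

[honsizide]

A Final Vowel Lowering: [honsisiti] → [honsisite]
B Degemination: no change — [honsisite]
C Intervocalic Voicing: [honsisite] → [honsizide]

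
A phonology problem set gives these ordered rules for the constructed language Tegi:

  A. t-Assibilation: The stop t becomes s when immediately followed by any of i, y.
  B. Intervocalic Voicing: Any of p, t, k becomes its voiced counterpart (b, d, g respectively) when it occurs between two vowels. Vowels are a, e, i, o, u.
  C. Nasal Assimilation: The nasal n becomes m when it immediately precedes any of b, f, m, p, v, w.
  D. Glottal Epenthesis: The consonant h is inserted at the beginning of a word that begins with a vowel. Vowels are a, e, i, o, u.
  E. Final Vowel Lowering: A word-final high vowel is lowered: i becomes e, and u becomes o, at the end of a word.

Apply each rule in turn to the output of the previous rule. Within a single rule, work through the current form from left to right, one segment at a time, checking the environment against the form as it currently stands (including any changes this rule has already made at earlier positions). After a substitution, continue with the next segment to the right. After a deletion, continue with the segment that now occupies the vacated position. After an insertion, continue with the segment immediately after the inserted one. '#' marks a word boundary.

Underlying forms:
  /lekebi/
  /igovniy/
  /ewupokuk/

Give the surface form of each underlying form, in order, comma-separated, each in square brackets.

[legebe], [higovniy], [hewuboguk]

/lekebi/:
  A t-Assibilation: no change — [lekebi]
  B Intervocalic Voicing: [lekebi] → [legebi]
  C Nasal Assimilation: no change — [legebi]
  D Glottal Epenthesis: no change — [legebi]
  E Final Vowel Lowering: [legebi] → [legebe]
/igovniy/:
  A t-Assibilation: no change — [igovniy]
  B Intervocalic Voicing: no change — [igovniy]
  C Nasal Assimilation: no change — [igovniy]
  D Glottal Epenthesis: [igovniy] → [higovniy]
  E Final Vowel Lowering: no change — [higovniy]
/ewupokuk/:
  A t-Assibilation: no change — [ewupokuk]
  B Intervocalic Voicing: [ewupokuk] → [ewuboguk]
  C Nasal Assimilation: no change — [ewuboguk]
  D Glottal Epenthesis: [ewuboguk] → [hewuboguk]
  E Final Vowel Lowering: no change — [hewuboguk]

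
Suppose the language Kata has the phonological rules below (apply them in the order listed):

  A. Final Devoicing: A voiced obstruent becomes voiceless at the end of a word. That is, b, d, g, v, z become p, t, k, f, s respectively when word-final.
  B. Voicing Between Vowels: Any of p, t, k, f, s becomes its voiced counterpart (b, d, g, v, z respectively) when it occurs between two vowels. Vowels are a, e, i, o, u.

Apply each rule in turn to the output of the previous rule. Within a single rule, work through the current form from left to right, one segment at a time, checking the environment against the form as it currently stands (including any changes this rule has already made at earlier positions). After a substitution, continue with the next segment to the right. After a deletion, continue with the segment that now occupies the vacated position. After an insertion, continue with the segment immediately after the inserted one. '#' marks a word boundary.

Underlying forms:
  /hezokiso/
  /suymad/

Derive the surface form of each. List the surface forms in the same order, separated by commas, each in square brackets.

[hezogizo], [suymat]

/hezokiso/:
  A Final Devoicing: no change — [hezokiso]
  B Voicing Between Vowels: [hezokiso] → [hezogizo]
/suymad/:
  A Final Devoicing: [suymad] → [suymat]
  B Voicing Between Vowels: no change — [suymat]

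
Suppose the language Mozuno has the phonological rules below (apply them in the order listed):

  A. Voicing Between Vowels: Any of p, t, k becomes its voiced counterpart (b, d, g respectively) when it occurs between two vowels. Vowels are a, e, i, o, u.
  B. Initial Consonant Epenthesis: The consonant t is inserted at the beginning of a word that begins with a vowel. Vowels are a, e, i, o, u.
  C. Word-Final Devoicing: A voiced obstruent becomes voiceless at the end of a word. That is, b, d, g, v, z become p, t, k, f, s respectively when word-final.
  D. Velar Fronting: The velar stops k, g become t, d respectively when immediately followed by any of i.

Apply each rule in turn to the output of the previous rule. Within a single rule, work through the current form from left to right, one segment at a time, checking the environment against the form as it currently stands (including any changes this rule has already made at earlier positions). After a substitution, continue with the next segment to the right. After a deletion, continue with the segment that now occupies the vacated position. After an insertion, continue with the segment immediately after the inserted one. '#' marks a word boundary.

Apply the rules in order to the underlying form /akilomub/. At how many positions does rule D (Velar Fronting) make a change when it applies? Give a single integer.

A Voicing Between Vowels: [akilomub] → [agilomub]
B Initial Consonant Epenthesis: [agilomub] → [tagilomub]
C Word-Final Devoicing: [tagilomub] → [tagilomup]
D Velar Fronting: [tagilomup] → [tadilomup]
Rule D changed 1 position(s).

1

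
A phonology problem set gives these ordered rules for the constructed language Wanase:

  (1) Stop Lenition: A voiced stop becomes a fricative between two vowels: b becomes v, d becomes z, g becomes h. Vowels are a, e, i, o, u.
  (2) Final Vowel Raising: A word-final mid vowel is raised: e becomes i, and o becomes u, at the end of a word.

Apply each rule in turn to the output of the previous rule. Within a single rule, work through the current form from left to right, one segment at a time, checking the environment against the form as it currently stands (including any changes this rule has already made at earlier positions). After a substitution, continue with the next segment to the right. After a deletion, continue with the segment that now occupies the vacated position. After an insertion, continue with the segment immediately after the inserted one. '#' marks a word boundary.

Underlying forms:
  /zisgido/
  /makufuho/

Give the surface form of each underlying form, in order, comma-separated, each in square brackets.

[zisgizu], [makufuhu]

/zisgido/:
  (1) Stop Lenition: [zisgido] → [zisgizo]
  (2) Final Vowel Raising: [zisgizo] → [zisgizu]
/makufuho/:
  (1) Stop Lenition: no change — [makufuho]
  (2) Final Vowel Raising: [makufuho] → [makufuhu]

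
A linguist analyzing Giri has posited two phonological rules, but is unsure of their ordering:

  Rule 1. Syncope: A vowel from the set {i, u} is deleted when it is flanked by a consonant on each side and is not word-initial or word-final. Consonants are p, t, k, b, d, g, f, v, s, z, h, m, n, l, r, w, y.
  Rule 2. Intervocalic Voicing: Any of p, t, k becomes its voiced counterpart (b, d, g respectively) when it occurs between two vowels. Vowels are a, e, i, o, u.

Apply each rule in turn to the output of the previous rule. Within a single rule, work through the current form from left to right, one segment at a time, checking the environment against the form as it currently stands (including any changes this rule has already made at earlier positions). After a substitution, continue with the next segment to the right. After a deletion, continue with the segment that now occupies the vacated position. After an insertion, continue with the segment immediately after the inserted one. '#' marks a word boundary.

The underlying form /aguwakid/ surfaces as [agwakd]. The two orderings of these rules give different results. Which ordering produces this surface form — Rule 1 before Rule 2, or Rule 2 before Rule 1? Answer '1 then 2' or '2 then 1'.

1 then 2

Order 1 then 2:
  1 Syncope: [aguwakid] → [agwakd]
  2 Intervocalic Voicing: no change — [agwakd]
  result: [agwakd]
Order 2 then 1:
  2 Intervocalic Voicing: [aguwakid] → [aguwagid]
  1 Syncope: [aguwagid] → [agwagd]
  result: [agwagd]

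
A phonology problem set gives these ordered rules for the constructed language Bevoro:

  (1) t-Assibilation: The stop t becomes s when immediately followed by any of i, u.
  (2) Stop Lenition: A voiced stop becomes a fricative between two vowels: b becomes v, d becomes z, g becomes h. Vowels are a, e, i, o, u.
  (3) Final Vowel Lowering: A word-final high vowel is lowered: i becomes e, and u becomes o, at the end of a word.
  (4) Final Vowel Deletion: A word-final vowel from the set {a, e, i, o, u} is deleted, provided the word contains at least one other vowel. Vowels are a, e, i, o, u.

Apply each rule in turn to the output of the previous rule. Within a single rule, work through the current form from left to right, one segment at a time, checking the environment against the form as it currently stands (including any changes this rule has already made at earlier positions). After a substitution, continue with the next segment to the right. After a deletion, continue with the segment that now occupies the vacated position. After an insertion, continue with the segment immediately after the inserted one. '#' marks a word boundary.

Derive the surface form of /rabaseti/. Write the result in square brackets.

[ravases]

(1) t-Assibilation: [rabaseti] → [rabasesi]
(2) Stop Lenition: [rabasesi] → [ravasesi]
(3) Final Vowel Lowering: [ravasesi] → [ravasese]
(4) Final Vowel Deletion: [ravasese] → [ravases]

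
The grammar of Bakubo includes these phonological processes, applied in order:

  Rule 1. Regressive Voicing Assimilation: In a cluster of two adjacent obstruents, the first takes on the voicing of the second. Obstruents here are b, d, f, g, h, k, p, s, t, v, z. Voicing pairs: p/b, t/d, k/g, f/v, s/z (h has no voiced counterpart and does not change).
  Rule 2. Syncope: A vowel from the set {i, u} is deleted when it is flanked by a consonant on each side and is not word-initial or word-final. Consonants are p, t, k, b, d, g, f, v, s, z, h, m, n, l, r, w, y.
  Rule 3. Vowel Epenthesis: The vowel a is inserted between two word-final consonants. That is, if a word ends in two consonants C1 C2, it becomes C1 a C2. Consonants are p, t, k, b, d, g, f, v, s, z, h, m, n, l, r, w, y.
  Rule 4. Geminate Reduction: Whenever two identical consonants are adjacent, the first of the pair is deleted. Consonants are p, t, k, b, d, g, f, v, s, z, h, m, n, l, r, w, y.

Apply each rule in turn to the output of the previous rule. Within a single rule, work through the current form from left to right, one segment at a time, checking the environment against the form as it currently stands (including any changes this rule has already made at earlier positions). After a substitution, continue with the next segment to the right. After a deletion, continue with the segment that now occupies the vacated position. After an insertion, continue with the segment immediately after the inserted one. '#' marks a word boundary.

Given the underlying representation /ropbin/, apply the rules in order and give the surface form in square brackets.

Rule 1 Regressive Voicing Assimilation: [ropbin] → [robbin]
Rule 2 Syncope: [robbin] → [robbn]
Rule 3 Vowel Epenthesis: [robbn] → [robban]
Rule 4 Geminate Reduction: [robban] → [roban]

[roban]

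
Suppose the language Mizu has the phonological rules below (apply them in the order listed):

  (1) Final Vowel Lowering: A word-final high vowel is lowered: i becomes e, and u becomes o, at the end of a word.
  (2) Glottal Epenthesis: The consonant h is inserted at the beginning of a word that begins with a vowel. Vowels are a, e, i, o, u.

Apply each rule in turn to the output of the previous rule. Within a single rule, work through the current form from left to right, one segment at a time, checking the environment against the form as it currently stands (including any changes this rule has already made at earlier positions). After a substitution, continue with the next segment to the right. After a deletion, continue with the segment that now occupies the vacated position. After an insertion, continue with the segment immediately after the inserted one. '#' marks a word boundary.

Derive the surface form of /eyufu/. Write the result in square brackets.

[heyufo]

(1) Final Vowel Lowering: [eyufu] → [eyufo]
(2) Glottal Epenthesis: [eyufo] → [heyufo]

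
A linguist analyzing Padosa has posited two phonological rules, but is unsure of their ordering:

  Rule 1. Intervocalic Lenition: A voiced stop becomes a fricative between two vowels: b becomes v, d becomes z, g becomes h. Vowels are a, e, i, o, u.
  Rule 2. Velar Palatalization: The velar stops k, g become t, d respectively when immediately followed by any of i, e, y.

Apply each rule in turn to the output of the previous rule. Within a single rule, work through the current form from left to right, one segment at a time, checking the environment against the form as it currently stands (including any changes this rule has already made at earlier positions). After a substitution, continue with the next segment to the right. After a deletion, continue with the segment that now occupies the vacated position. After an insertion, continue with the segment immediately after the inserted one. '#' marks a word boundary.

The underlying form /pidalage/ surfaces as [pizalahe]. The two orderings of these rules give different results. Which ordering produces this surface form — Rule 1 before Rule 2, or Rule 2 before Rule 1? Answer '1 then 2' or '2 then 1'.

1 then 2

Order 1 then 2:
  1 Intervocalic Lenition: [pidalage] → [pizalahe]
  2 Velar Palatalization: no change — [pizalahe]
  result: [pizalahe]
Order 2 then 1:
  2 Velar Palatalization: [pidalage] → [pidalade]
  1 Intervocalic Lenition: [pidalade] → [pizalaze]
  result: [pizalaze]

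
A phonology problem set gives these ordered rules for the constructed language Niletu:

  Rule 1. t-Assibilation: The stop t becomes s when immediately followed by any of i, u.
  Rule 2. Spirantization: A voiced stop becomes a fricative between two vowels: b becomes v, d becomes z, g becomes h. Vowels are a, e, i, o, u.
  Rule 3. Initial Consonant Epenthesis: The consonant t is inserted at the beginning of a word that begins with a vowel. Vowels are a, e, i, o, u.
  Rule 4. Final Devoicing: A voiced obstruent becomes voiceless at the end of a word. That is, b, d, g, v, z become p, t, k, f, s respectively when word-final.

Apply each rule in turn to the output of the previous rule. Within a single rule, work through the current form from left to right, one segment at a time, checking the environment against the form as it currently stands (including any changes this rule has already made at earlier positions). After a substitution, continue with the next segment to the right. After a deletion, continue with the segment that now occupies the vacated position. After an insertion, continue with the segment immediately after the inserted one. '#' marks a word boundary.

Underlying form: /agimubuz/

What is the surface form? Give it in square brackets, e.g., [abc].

Rule 1 t-Assibilation: no change — [agimubuz]
Rule 2 Spirantization: [agimubuz] → [ahimuvuz]
Rule 3 Initial Consonant Epenthesis: [ahimuvuz] → [tahimuvuz]
Rule 4 Final Devoicing: [tahimuvuz] → [tahimuvus]

[tahimuvus]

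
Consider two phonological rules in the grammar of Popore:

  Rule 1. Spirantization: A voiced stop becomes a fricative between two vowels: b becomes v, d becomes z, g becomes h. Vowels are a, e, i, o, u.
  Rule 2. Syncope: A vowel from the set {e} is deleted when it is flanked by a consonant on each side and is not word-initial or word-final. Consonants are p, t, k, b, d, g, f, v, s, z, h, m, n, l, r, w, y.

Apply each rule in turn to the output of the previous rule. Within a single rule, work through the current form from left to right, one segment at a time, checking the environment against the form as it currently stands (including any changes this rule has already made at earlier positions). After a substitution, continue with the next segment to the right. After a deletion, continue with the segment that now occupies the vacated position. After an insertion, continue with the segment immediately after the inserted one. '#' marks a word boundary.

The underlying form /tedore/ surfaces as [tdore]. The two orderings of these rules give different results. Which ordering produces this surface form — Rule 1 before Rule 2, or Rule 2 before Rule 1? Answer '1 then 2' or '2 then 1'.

Order 1 then 2:
  1 Spirantization: [tedore] → [tezore]
  2 Syncope: [tezore] → [tzore]
  result: [tzore]
Order 2 then 1:
  2 Syncope: [tedore] → [tdore]
  1 Spirantization: no change — [tdore]
  result: [tdore]

2 then 1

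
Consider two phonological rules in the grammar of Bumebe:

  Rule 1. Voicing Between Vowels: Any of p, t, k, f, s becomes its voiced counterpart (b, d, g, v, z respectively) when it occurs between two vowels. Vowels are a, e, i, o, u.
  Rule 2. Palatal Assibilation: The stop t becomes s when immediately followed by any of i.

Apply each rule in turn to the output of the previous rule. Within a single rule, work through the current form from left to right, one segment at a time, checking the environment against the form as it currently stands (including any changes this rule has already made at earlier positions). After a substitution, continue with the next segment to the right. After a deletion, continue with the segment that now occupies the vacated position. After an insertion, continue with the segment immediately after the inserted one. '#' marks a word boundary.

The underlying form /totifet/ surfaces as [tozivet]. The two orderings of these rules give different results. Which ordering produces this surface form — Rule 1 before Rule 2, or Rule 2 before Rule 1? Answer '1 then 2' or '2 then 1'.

Order 1 then 2:
  1 Voicing Between Vowels: [totifet] → [todivet]
  2 Palatal Assibilation: no change — [todivet]
  result: [todivet]
Order 2 then 1:
  2 Palatal Assibilation: [totifet] → [tosifet]
  1 Voicing Between Vowels: [tosifet] → [tozivet]
  result: [tozivet]

2 then 1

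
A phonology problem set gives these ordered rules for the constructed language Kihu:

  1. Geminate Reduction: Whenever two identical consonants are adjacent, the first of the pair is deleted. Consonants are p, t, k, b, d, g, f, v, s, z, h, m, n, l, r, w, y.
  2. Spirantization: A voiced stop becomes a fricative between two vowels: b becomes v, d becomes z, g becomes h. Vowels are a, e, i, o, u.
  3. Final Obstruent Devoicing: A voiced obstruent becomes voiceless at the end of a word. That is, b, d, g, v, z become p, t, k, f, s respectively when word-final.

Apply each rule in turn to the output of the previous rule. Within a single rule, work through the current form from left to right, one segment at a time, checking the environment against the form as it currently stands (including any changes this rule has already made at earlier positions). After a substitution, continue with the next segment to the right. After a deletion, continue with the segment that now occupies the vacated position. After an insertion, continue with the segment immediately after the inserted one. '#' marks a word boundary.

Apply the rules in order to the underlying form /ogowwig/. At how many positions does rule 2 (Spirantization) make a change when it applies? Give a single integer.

1

1 Geminate Reduction: [ogowwig] → [ogowig]
2 Spirantization: [ogowig] → [ohowig]
3 Final Obstruent Devoicing: [ohowig] → [ohowik]
Rule 2 changed 1 position(s).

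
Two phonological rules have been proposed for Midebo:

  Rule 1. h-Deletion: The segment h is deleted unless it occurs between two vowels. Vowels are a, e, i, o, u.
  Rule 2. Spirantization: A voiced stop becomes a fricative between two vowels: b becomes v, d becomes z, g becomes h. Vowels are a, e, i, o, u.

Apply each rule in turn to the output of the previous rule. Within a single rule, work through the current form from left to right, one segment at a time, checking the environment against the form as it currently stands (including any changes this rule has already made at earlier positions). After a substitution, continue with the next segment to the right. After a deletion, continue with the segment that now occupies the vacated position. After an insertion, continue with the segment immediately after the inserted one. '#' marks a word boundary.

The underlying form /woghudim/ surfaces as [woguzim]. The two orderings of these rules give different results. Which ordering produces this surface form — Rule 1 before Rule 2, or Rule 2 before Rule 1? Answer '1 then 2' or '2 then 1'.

2 then 1

Order 1 then 2:
  1 h-Deletion: [woghudim] → [wogudim]
  2 Spirantization: [wogudim] → [wohuzim]
  result: [wohuzim]
Order 2 then 1:
  2 Spirantization: [woghudim] → [woghuzim]
  1 h-Deletion: [woghuzim] → [woguzim]
  result: [woguzim]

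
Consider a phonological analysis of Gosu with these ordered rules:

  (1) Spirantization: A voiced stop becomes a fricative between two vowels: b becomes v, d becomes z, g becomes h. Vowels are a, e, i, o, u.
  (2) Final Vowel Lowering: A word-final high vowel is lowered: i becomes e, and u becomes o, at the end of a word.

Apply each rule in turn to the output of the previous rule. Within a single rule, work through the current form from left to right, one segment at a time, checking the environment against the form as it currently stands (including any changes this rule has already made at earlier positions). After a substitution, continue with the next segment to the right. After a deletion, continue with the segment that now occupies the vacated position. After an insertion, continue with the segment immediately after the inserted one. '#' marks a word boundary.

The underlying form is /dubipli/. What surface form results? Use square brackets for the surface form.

(1) Spirantization: [dubipli] → [duvipli]
(2) Final Vowel Lowering: [duvipli] → [duviple]

[duviple]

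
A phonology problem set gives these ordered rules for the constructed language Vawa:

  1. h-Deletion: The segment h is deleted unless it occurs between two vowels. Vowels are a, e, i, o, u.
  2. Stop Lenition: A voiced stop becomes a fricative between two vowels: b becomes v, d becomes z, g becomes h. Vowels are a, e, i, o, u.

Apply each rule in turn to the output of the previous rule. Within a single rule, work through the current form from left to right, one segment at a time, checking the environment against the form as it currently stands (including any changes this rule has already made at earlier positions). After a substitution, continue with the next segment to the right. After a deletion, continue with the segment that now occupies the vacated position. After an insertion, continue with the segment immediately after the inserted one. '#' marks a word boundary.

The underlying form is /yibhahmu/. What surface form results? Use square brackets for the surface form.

[yivamu]

1 h-Deletion: [yibhahmu] → [yibamu]
2 Stop Lenition: [yibamu] → [yivamu]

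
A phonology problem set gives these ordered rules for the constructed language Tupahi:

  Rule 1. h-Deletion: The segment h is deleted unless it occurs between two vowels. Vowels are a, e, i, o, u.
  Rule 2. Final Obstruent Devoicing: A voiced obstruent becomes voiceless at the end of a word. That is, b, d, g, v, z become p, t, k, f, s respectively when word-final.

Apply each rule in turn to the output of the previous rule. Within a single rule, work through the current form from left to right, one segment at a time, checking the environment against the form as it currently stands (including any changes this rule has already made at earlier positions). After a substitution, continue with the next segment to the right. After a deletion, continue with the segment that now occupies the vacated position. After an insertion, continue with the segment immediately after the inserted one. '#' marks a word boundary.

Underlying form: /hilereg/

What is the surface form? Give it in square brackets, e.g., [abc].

[ilerek]

Rule 1 h-Deletion: [hilereg] → [ilereg]
Rule 2 Final Obstruent Devoicing: [ilereg] → [ilerek]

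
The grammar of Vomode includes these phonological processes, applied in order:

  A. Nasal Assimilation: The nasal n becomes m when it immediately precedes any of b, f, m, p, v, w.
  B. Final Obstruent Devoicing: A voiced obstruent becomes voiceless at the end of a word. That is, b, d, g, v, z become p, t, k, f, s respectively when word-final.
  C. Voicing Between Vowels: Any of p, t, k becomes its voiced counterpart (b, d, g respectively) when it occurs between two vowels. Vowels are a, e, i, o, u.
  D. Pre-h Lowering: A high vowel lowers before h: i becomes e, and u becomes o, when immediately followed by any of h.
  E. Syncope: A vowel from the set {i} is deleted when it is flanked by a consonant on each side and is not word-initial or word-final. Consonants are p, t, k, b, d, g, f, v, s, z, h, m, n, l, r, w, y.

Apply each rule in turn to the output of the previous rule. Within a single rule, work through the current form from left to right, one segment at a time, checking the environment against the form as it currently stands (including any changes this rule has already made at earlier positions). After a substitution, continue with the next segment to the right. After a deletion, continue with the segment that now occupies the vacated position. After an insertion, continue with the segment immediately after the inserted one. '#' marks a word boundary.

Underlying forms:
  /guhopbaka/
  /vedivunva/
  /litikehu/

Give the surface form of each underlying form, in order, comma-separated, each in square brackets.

[gohopbaga], [vedvumva], [ldgehu]

/guhopbaka/:
  A Nasal Assimilation: no change — [guhopbaka]
  B Final Obstruent Devoicing: no change — [guhopbaka]
  C Voicing Between Vowels: [guhopbaka] → [guhopbaga]
  D Pre-h Lowering: [guhopbaga] → [gohopbaga]
  E Syncope: no change — [gohopbaga]
/vedivunva/:
  A Nasal Assimilation: [vedivunva] → [vedivumva]
  B Final Obstruent Devoicing: no change — [vedivumva]
  C Voicing Between Vowels: no change — [vedivumva]
  D Pre-h Lowering: no change — [vedivumva]
  E Syncope: [vedivumva] → [vedvumva]
/litikehu/:
  A Nasal Assimilation: no change — [litikehu]
  B Final Obstruent Devoicing: no change — [litikehu]
  C Voicing Between Vowels: [litikehu] → [lidigehu]
  D Pre-h Lowering: no change — [lidigehu]
  E Syncope: [lidigehu] → [ldgehu]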